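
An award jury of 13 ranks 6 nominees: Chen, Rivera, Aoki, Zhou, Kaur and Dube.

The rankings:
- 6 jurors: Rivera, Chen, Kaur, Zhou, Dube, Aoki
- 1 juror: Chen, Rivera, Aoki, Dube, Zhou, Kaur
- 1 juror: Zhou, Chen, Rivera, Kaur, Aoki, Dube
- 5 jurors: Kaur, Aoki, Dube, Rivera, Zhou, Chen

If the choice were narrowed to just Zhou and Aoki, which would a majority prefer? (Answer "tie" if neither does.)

Ballots ranking Zhou above Aoki: 6 + 1 = 7.
Ballots ranking Aoki above Zhou: 13 − 7 = 6.
Zhou wins the head-to-head 7–6.

Zhou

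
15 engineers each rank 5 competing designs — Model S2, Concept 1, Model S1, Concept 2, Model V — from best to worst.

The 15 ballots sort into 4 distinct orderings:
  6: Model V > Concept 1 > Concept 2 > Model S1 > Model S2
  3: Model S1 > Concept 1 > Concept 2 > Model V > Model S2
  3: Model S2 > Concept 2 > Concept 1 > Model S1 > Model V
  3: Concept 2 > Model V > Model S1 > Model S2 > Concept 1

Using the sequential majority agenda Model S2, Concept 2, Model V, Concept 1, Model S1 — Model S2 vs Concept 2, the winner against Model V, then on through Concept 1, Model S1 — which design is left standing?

Concept 1

Round 1: Model S2 vs Concept 2 — 3–12, Concept 2 advances.
Round 2: Concept 2 vs Model V — 9–6, Concept 2 advances.
Round 3: Concept 2 vs Concept 1 — 6–9, Concept 1 advances.
Round 4: Concept 1 vs Model S1 — 9–6, Concept 1 advances.
The agenda winner is Concept 1.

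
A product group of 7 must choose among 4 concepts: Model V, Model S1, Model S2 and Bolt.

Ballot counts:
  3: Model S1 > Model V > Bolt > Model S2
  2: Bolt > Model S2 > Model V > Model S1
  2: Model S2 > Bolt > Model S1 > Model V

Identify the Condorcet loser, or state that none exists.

Pairwise majorities:
Model V vs Model S1: Model V is ranked higher on 2 ballots, Model S1 on 5. Model S1 wins 5–2.
Model V–Model S2: Model S2 4–3.
Model V vs Bolt: Model V preferred on 3 ballots; Bolt wins 4–3.
Model S1 vs Model S2: Model S2 wins 4–3.
Model S1 vs Bolt: Model S1 is ranked higher on 3 ballots, Bolt on 4. Bolt wins 4–3.
Model S2 vs Bolt: Bolt wins 5–2.
Only Model V has no wins; Model V is the Condorcet loser.

Model V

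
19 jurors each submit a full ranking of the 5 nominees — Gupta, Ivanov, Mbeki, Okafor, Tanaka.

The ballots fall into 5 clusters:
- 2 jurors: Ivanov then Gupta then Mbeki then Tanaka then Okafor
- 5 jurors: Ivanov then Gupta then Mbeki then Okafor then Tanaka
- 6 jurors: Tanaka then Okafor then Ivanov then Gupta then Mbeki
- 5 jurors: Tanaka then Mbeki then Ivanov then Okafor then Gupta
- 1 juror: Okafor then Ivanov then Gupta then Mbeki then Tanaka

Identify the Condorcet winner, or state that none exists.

Check each pair by majority over 19 ballots:
Gupta vs Ivanov: Gupta is ranked higher on 0 ballots, Ivanov on 19. Ivanov wins 19–0.
Gupta vs Mbeki: 2+5+6+1 = 14 for Gupta, 5 for Mbeki — Gupta by 14–5.
Gupta vs Okafor: Gupta is ranked higher on 2+5 = 7 ballots, Okafor on 12. Okafor wins 12–7.
Gupta vs Tanaka: Gupta preferred on 2+5+1 = 8 ballots; Tanaka wins 11–8.
Ivanov vs Mbeki: 2+5+6+1 = 14 for Ivanov, 5 for Mbeki — Ivanov by 14–5.
Ivanov vs Okafor: 2+5+5 = 12 for Ivanov, 7 for Okafor — Ivanov by 12–7.
Ivanov vs Tanaka: 2+5+1 = 8 for Ivanov, 11 for Tanaka — Tanaka by 11–8.
Mbeki vs Okafor: 12 to 7, Mbeki.
Mbeki vs Tanaka: Mbeki is ranked higher on 2+5+1 = 8 ballots, Tanaka on 11. Tanaka wins 11–8.
Okafor vs Tanaka: 5+1 = 6 for Okafor, 13 for Tanaka — Tanaka by 13–6.
Tanaka wins every pairwise contest, so Tanaka is the Condorcet winner.

Tanaka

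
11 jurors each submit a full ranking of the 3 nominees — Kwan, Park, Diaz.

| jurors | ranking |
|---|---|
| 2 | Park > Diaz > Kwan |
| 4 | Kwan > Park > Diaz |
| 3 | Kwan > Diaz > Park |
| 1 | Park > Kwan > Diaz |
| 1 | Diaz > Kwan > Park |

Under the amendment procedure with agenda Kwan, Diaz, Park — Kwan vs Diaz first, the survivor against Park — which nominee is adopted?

Round 1: Kwan vs Diaz — 8–3, Kwan advances.
Round 2: Kwan vs Park — 8–3, Kwan advances.
The agenda winner is Kwan.

Kwan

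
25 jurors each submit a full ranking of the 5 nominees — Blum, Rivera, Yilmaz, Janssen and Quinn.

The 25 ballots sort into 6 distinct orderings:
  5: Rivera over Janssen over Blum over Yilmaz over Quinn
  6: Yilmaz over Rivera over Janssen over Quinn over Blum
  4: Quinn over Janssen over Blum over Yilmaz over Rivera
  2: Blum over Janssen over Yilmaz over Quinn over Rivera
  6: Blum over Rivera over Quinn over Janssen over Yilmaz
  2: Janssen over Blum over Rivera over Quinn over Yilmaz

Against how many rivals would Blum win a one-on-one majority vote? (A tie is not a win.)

3

Blum against each rival (25 jurors):
Blum vs Rivera: Blum is ranked higher on 4+2+6+2 = 14 ballots, Rivera on 11. Blum wins 14–11.
Blum vs Yilmaz: 5+4+2+6+2 = 19 for Blum, 6 for Yilmaz — Blum by 19–6.
Blum vs Janssen: Blum preferred on 2+6 = 8 ballots; Janssen wins 17–8.
Blum vs Quinn: Blum preferred on 5+2+6+2 = 15 ballots; Blum wins 15–10.
Blum beats Rivera, Yilmaz, Quinn; loses to Janssen — 3 pairwise wins.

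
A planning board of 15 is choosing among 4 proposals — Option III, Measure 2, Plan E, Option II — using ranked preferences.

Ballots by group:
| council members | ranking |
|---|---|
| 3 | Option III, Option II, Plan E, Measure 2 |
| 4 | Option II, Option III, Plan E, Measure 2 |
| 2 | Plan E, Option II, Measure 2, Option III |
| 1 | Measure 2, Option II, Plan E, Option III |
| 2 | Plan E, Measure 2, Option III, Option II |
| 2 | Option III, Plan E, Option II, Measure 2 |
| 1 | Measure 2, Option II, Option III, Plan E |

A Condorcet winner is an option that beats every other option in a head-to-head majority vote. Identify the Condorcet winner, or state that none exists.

Option II

Head-to-head results (15 council members):
Option III vs Measure 2: Option III wins 9–6.
Option III–Plan E: Option III 10–5.
Option III vs Option II: Option II wins 8–7.
Measure 2 vs Plan E: Plan E wins 13–2.
Measure 2–Option II: Option II 11–4.
Plan E vs Option II: Option II wins 9–6.
Option II defeats every rival head-to-head and is the Condorcet winner.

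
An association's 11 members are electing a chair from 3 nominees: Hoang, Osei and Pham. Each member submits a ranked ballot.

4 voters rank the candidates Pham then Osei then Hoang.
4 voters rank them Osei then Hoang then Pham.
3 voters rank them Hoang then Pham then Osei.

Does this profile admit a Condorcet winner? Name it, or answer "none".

none

Pairwise majorities:
Hoang vs Osei: 3 for Hoang, 8 for Osei — Osei by 8–3.
Hoang vs Pham: Hoang wins 7–4.
Osei vs Pham: Osei preferred on 4 ballots; Pham wins 7–4.
No candidate is unbeaten: Hoang loses to Osei; Osei loses to Pham; Pham loses to Hoang. In particular Hoang > Pham > Osei > Hoang is a majority cycle — no Condorcet winner exists.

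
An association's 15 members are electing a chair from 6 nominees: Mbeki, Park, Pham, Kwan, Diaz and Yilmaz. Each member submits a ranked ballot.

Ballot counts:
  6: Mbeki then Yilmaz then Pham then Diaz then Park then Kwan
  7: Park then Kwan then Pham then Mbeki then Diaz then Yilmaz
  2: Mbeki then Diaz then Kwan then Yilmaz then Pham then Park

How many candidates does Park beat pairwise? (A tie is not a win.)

1

Park against each rival (15 voters):
Park–Mbeki: Mbeki 8–7.
Park vs Pham: Park is ranked higher on 7 ballots, Pham on 8. Pham wins 8–7.
Park vs Kwan: 6+7 = 13 for Park, 2 for Kwan — Park by 13–2.
Park vs Diaz: Park is ranked higher on 7 ballots, Diaz on 8. Diaz wins 8–7.
Park vs Yilmaz: Yilmaz, 8–7.
Park beats Kwan; loses to Mbeki, Pham, Diaz, Yilmaz — 1 pairwise win.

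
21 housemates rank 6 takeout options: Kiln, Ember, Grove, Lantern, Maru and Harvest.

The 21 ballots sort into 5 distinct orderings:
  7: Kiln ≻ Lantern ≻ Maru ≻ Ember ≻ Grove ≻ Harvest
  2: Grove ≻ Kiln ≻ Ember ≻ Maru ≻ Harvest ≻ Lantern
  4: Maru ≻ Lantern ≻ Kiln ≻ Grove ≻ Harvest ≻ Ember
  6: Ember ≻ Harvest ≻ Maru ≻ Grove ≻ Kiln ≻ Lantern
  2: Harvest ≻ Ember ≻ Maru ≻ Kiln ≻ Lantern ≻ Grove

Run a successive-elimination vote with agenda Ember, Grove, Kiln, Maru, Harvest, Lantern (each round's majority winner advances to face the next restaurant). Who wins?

Round 1: Ember vs Grove — 15–6, Ember advances.
Round 2: Ember vs Kiln — 8–13, Kiln advances.
Round 3: Kiln vs Maru — 9–12, Maru advances.
Round 4: Maru vs Harvest — 13–8, Maru advances.
Round 5: Maru vs Lantern — 14–7, Maru advances.
The agenda winner is Maru.

Maru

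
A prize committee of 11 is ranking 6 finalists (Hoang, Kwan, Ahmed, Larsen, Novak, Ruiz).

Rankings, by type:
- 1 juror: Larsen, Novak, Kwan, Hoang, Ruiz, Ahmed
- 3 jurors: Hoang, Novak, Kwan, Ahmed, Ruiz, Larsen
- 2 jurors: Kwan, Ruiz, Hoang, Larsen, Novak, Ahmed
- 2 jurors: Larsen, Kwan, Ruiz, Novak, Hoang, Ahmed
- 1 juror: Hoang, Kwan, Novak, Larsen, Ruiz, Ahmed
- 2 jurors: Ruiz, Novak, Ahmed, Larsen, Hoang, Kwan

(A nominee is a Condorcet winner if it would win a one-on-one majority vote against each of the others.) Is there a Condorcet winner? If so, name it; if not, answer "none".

Check each pair by majority over 11 ballots:
Hoang vs Kwan: Hoang wins 6–5.
Hoang vs Ahmed: Hoang wins 9–2.
Hoang vs Larsen: Hoang wins 6–5.
Hoang vs Novak: Hoang, 6–5.
Hoang vs Ruiz: Ruiz wins 6–5.
Kwan vs Ahmed: Kwan wins 9–2.
Kwan vs Larsen: Kwan wins 6–5.
Kwan–Novak: Novak 6–5.
Kwan vs Ruiz: Kwan wins 9–2.
Ahmed vs Larsen: Larsen wins 6–5.
Ahmed–Novak: Novak 11–0.
Ahmed–Ruiz: Ruiz 8–3.
Larsen vs Novak: Novak wins 6–5.
Larsen–Ruiz: Ruiz 7–4.
Novak vs Ruiz: Ruiz wins 6–5.
No nominee is unbeaten: Hoang loses to Ruiz; Kwan loses to Hoang; Ahmed loses to Hoang; Larsen loses to Hoang; Novak loses to Hoang; Ruiz loses to Kwan. In particular Hoang beats Kwan beats Ruiz beats Hoang is a majority cycle — no Condorcet winner exists.

none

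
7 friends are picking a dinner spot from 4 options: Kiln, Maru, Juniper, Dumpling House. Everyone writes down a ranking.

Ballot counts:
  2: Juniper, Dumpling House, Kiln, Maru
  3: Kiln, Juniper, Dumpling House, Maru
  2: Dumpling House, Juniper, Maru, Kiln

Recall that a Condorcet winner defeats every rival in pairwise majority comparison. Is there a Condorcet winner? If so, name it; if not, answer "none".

Juniper

Check each pair by majority over 7 ballots:
Kiln vs Maru: Kiln wins 5–2.
Kiln vs Juniper: Juniper wins 4–3.
Kiln vs Dumpling House: Dumpling House wins 4–3.
Maru–Juniper: Juniper 7–0.
Maru vs Dumpling House: Dumpling House, 7–0.
Juniper vs Dumpling House: Juniper wins 5–2.
Juniper defeats every rival head-to-head and is the Condorcet winner.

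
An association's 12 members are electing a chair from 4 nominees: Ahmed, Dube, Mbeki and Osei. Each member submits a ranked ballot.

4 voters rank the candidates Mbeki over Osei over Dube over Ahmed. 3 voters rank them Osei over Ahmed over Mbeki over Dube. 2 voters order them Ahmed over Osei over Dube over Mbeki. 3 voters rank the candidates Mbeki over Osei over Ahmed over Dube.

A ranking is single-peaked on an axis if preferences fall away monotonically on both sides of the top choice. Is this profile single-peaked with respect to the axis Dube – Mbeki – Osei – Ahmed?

no

Axis positions: Dube=1, Mbeki=2, Osei=3, Ahmed=4.
Type 1 (peak Mbeki at position 2): ranking walks positions 2-3-1-4, expanding outward from the peak — single-peaked.
Type 2 (peak Osei at position 3): ranking walks positions 3-4-2-1, expanding outward from the peak — single-peaked.
Type 3: ranking walks positions 4-3-1-2; Dube is ranked above Mbeki even though Mbeki lies between Dube and the peak Ahmed on the axis — preferences dip and rise again. Not single-peaked.
Type 4 (peak Mbeki at position 2): ranking walks positions 2-3-4-1, expanding outward from the peak — single-peaked.
Type 3 violates single-peakedness, so the profile is not single-peaked on this axis.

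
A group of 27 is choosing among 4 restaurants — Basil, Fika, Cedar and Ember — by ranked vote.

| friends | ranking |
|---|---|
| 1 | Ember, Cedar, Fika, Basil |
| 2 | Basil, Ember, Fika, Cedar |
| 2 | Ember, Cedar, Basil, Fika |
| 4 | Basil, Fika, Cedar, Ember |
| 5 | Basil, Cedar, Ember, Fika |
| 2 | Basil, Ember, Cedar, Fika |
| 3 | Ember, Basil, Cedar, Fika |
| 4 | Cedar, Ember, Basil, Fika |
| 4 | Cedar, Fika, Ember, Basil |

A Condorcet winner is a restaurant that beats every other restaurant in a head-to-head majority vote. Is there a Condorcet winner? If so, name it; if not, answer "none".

none

Check each pair by majority over 27 ballots:
Basil vs Fika: Basil, 22–5.
Basil–Cedar: Basil 16–11.
Basil vs Ember: Ember, 14–13.
Fika vs Cedar: Cedar, 21–6.
Fika–Ember: Ember 19–8.
Cedar vs Ember: Cedar wins 17–10.
No restaurant is unbeaten: Basil loses to Ember; Fika loses to Basil; Cedar loses to Basil; Ember loses to Cedar. In particular Basil → Cedar → Ember → Basil is a majority cycle — no Condorcet winner exists.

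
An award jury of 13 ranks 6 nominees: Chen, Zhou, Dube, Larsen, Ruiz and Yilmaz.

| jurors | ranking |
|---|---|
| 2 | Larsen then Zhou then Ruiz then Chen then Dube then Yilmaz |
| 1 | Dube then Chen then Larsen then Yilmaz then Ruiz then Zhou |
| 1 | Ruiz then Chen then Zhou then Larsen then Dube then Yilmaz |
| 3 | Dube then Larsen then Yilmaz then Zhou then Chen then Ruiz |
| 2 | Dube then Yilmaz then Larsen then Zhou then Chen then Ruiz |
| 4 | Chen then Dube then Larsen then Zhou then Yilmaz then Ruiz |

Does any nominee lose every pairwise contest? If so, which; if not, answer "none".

Ruiz

Pairwise majorities:
Chen vs Zhou: Chen preferred on 1+1+4 = 6 ballots; Zhou wins 7–6.
Chen vs Dube: Chen preferred on 2+1+4 = 7 ballots; Chen wins 7–6.
Chen vs Larsen: 1+1+4 = 6 for Chen, 7 for Larsen — Larsen by 7–6.
Chen vs Ruiz: 10 to 3, Chen.
Chen vs Yilmaz: Chen wins 8–5.
Zhou vs Dube: Zhou preferred on 2+1 = 3 ballots; Dube wins 10–3.
Zhou vs Larsen: 1 to 12, Larsen.
Zhou vs Ruiz: Zhou preferred on 2+3+2+4 = 11 ballots; Zhou wins 11–2.
Zhou vs Yilmaz: 7 to 6, Zhou.
Dube vs Larsen: Dube, 10–3.
Dube vs Ruiz: Dube, 10–3.
Dube vs Yilmaz: Dube wins 13–0.
Larsen vs Ruiz: Larsen preferred on 2+1+3+2+4 = 12 ballots; Larsen wins 12–1.
Larsen vs Yilmaz: 11 to 2, Larsen.
Ruiz vs Yilmaz: Ruiz preferred on 2+1 = 3 ballots; Yilmaz wins 10–3.
Ruiz is beaten in every head-to-head and is the Condorcet loser.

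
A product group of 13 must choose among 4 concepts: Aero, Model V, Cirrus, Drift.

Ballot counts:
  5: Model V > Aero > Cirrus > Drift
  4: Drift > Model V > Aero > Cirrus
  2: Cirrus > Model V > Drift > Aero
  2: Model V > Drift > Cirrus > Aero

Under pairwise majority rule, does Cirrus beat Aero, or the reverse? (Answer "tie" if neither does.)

Ballots ranking Cirrus above Aero: 2 + 2 = 4.
Ballots ranking Aero above Cirrus: 13 − 4 = 9.
Aero wins the head-to-head 9–4.

Aero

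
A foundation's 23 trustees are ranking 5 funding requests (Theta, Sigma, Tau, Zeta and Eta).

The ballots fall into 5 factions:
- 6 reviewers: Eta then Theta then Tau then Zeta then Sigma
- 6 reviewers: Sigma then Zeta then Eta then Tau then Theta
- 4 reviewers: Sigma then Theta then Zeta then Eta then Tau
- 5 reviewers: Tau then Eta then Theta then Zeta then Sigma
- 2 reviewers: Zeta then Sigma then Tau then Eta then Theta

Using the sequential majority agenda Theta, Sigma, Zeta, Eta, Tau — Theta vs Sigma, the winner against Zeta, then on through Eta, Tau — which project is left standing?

Round 1: Theta vs Sigma — 11–12, Sigma advances.
Round 2: Sigma vs Zeta — 10–13, Zeta advances.
Round 3: Zeta vs Eta — 12–11, Zeta advances.
Round 4: Zeta vs Tau — 12–11, Zeta advances.
Zeta survives the agenda.

Zeta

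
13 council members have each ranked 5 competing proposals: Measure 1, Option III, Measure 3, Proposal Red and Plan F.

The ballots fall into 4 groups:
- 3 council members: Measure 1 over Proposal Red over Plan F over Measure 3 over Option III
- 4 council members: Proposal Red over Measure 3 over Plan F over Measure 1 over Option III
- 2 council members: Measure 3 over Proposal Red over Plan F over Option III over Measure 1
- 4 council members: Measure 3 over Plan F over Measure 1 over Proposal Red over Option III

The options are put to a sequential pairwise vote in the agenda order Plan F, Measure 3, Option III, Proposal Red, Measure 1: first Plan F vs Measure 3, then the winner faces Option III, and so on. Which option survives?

Round 1: Plan F vs Measure 3 — 3–10, Measure 3 advances.
Round 2: Measure 3 vs Option III — 13–0, Measure 3 advances.
Round 3: Measure 3 vs Proposal Red — 6–7, Proposal Red advances.
Round 4: Proposal Red vs Measure 1 — 6–7, Measure 1 advances.
Measure 1 survives the agenda.

Measure 1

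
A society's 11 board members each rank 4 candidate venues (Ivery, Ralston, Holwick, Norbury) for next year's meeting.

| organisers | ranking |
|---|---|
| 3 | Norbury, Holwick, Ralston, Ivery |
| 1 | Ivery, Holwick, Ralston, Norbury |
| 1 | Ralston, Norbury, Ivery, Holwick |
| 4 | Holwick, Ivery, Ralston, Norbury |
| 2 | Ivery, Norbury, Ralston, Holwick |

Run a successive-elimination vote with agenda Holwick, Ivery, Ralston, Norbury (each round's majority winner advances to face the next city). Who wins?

Norbury

Round 1: Holwick vs Ivery — 7–4, Holwick advances.
Round 2: Holwick vs Ralston — 8–3, Holwick advances.
Round 3: Holwick vs Norbury — 5–6, Norbury advances.
Norbury survives the agenda.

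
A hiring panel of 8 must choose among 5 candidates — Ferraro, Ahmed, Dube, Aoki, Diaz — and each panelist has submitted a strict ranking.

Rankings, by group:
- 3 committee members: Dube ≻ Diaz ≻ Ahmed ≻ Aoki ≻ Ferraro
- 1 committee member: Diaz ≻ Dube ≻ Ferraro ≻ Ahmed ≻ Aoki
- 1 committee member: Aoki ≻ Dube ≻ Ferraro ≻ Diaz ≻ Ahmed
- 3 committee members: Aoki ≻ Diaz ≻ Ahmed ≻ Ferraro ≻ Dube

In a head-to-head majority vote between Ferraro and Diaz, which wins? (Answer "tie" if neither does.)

Diaz

Ballots ranking Ferraro above Diaz: 1.
Ballots ranking Diaz above Ferraro: 8 − 1 = 7.
Diaz wins the head-to-head 7–1.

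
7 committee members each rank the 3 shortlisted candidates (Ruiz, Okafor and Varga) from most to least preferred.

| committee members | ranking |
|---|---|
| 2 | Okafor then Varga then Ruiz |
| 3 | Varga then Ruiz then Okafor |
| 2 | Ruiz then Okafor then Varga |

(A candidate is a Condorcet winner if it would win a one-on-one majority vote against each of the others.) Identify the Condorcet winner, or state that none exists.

none

Head-to-head results (7 committee members):
Ruiz vs Okafor: 3+2 = 5 for Ruiz, 2 for Okafor — Ruiz by 5–2.
Ruiz vs Varga: Ruiz preferred on 2 ballots; Varga wins 5–2.
Okafor vs Varga: 4 to 3, Okafor.
Every candidate loses at least once (Ruiz loses to Varga; Okafor loses to Ruiz; Varga loses to Okafor). The majority relation contains the cycle Ruiz beats Okafor beats Varga beats Ruiz, so there is no Condorcet winner.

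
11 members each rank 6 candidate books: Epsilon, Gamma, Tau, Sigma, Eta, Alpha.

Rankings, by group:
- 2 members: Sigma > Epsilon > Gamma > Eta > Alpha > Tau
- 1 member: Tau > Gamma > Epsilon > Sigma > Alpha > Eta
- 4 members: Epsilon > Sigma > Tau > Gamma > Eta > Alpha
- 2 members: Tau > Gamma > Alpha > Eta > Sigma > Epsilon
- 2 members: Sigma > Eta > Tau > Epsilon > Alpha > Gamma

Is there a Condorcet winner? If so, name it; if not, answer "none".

Sigma

Check each pair by majority over 11 ballots:
Epsilon vs Gamma: Epsilon wins 8–3.
Epsilon vs Tau: Epsilon, 6–5.
Epsilon vs Sigma: Epsilon preferred on 1+4 = 5 ballots; Sigma wins 6–5.
Epsilon vs Eta: 2+1+4 = 7 for Epsilon, 4 for Eta — Epsilon by 7–4.
Epsilon–Alpha: Epsilon 9–2.
Gamma vs Tau: Gamma preferred on 2 ballots; Tau wins 9–2.
Gamma vs Sigma: Sigma wins 8–3.
Gamma vs Eta: Gamma is ranked higher on 2+1+4+2 = 9 ballots, Eta on 2. Gamma wins 9–2.
Gamma–Alpha: Gamma 9–2.
Tau vs Sigma: Tau is ranked higher on 1+2 = 3 ballots, Sigma on 8. Sigma wins 8–3.
Tau vs Eta: Tau, 7–4.
Tau vs Alpha: Tau preferred on 1+4+2+2 = 9 ballots; Tau wins 9–2.
Sigma vs Eta: Sigma, 9–2.
Sigma vs Alpha: Sigma preferred on 2+1+4+2 = 9 ballots; Sigma wins 9–2.
Eta vs Alpha: 8 to 3, Eta.
Sigma beats each of Epsilon, Gamma, Tau, Eta, Alpha — Sigma is the Condorcet winner.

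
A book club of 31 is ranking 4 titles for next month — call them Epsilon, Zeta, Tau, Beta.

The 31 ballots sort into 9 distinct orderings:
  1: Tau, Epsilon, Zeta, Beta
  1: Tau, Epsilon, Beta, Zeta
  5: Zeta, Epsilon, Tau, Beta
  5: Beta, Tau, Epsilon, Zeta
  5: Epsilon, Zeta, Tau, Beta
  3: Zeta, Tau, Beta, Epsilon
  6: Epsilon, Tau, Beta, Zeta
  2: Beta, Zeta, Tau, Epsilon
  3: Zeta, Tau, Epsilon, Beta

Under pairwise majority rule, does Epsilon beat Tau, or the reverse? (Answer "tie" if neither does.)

Ballots ranking Epsilon above Tau: 5 + 5 + 6 = 16.
Ballots ranking Tau above Epsilon: 31 − 16 = 15.
Epsilon wins the head-to-head 16–15.

Epsilon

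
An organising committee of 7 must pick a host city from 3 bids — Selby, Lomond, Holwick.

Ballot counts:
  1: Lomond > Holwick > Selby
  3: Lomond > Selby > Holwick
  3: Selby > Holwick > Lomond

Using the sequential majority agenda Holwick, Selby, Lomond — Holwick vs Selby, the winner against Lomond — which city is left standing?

Round 1: Holwick vs Selby — 1–6, Selby advances.
Round 2: Selby vs Lomond — 3–4, Lomond advances.
Lomond survives the agenda.

Lomond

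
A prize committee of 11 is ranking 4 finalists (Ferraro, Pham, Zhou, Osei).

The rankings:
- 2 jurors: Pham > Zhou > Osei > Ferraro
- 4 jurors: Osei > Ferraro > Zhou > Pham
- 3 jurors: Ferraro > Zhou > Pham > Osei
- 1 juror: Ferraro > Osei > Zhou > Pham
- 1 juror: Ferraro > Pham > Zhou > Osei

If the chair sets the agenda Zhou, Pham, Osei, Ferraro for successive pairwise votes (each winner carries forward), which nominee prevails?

Round 1: Zhou vs Pham — 8–3, Zhou advances.
Round 2: Zhou vs Osei — 6–5, Zhou advances.
Round 3: Zhou vs Ferraro — 2–9, Ferraro advances.
Ferraro survives the agenda.

Ferraro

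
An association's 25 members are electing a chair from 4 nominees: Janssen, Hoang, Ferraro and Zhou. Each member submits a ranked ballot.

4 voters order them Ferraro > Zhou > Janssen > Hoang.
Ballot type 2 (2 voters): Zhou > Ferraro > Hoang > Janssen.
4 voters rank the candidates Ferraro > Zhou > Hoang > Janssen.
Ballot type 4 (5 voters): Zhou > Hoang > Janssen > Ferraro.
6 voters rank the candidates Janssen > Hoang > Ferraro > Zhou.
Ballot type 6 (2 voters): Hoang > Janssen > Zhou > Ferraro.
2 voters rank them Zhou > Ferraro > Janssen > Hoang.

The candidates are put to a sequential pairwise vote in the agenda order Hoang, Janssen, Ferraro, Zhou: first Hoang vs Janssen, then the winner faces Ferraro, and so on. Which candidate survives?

Zhou

Round 1: Hoang vs Janssen — 13–12, Hoang advances.
Round 2: Hoang vs Ferraro — 13–12, Hoang advances.
Round 3: Hoang vs Zhou — 8–17, Zhou advances.
Zhou survives the agenda.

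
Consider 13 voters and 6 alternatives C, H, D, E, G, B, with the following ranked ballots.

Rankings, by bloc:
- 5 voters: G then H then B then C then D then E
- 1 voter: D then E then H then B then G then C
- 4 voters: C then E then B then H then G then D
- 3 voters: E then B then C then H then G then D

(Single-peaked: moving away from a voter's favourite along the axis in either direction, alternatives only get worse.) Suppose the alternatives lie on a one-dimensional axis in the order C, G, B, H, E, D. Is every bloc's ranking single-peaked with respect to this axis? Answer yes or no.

no

Axis positions: C=1, G=2, B=3, H=4, E=5, D=6.
Bloc 1: ranking walks positions 2-4-3-1-6-5; H is ranked above B even though B lies between H and the peak G on the axis — preferences dip and rise again. Not single-peaked.
Bloc 2 (peak D at position 6): ranking walks positions 6-5-4-3-2-1, expanding outward from the peak — single-peaked.
Bloc 3: ranking walks positions 1-5-3-4-2-6; E is ranked above G even though G lies between E and the peak C on the axis — preferences dip and rise again. Not single-peaked.
Bloc 4: ranking walks positions 5-3-1-4-2-6; B is ranked above H even though H lies between B and the peak E on the axis — preferences dip and rise again. Not single-peaked.
Bloc 1 violates single-peakedness, so the profile is not single-peaked on this axis.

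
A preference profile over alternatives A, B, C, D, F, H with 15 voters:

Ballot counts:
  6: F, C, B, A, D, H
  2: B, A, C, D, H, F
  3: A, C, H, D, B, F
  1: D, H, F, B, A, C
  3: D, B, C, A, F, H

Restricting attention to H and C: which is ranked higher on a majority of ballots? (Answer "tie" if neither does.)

Ballots ranking H above C: 1.
Ballots ranking C above H: 15 − 1 = 14.
C wins the head-to-head 14–1.

C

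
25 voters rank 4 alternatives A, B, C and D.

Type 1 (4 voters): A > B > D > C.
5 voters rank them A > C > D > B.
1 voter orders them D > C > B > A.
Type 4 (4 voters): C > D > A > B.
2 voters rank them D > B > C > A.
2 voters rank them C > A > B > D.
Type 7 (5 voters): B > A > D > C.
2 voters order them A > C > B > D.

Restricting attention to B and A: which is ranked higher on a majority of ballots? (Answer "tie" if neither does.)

A

Ballots ranking B above A: 1 + 2 + 5 = 8.
Ballots ranking A above B: 25 − 8 = 17.
A wins the head-to-head 17–8.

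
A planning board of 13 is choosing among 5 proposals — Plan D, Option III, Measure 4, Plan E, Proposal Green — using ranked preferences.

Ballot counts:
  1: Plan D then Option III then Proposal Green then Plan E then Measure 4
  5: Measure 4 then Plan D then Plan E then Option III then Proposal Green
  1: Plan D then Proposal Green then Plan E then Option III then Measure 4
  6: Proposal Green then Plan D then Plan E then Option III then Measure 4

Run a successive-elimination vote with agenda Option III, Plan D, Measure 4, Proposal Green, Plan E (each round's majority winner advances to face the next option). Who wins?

Plan D

Round 1: Option III vs Plan D — 0–13, Plan D advances.
Round 2: Plan D vs Measure 4 — 8–5, Plan D advances.
Round 3: Plan D vs Proposal Green — 7–6, Plan D advances.
Round 4: Plan D vs Plan E — 13–0, Plan D advances.
Plan D survives the agenda.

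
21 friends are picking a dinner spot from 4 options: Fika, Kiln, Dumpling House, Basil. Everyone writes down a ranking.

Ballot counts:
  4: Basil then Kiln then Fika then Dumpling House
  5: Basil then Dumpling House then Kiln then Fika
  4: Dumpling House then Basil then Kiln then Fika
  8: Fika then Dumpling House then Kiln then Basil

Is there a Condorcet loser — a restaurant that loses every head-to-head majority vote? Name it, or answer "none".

none

Head-to-head results (21 friends):
Fika vs Kiln: Kiln, 13–8.
Fika vs Dumpling House: Fika wins 12–9.
Fika vs Basil: Basil wins 13–8.
Kiln vs Dumpling House: Kiln is ranked higher on 4 ballots, Dumpling House on 17. Dumpling House wins 17–4.
Kiln vs Basil: Basil, 13–8.
Dumpling House vs Basil: 12 to 9, Dumpling House.
Each restaurant has at least one pairwise win (Fika beats Dumpling House; Kiln beats Fika; Dumpling House beats Kiln; Basil beats Fika) — no Condorcet loser.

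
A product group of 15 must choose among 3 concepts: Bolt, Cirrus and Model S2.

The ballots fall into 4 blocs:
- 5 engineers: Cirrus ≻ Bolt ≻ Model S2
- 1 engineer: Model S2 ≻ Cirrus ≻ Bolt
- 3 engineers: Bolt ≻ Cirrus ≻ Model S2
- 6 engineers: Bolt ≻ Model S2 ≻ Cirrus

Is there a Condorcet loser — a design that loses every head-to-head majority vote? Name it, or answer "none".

Head-to-head results (15 engineers):
Bolt vs Cirrus: Bolt preferred on 3+6 = 9 ballots; Bolt wins 9–6.
Bolt vs Model S2: Bolt wins 14–1.
Cirrus vs Model S2: Cirrus wins 8–7.
Model S2 loses to every other design — it is the Condorcet loser.

Model S2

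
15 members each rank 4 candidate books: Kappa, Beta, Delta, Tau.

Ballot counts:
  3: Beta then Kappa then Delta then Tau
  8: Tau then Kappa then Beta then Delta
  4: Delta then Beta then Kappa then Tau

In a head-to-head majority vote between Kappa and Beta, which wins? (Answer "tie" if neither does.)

Ballots ranking Kappa above Beta: 8.
Ballots ranking Beta above Kappa: 15 − 8 = 7.
Kappa wins the head-to-head 8–7.

Kappa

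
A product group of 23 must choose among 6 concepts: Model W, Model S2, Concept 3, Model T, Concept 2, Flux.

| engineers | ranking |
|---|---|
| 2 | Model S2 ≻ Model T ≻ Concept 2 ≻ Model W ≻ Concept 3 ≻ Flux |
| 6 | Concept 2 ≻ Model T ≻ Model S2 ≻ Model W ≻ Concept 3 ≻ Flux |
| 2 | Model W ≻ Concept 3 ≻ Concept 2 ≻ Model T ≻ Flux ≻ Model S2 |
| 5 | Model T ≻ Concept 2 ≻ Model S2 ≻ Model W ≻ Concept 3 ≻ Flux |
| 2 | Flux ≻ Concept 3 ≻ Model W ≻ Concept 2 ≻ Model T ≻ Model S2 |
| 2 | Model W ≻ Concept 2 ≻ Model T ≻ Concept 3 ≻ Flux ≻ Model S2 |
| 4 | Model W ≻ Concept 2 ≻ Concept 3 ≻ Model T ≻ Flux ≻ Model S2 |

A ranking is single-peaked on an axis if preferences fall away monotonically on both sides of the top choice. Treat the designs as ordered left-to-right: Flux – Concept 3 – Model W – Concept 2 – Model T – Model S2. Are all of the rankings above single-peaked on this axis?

yes

Axis positions: Flux=1, Concept 3=2, Model W=3, Concept 2=4, Model T=5, Model S2=6.
Type 1 (peak Model S2 at position 6): ranking walks positions 6-5-4-3-2-1, expanding outward from the peak — single-peaked.
Type 2 (peak Concept 2 at position 4): ranking walks positions 4-5-6-3-2-1, expanding outward from the peak — single-peaked.
Type 3 (peak Model W at position 3): ranking walks positions 3-2-4-5-1-6, expanding outward from the peak — single-peaked.
Type 4 (peak Model T at position 5): ranking walks positions 5-4-6-3-2-1, expanding outward from the peak — single-peaked.
Type 5 (peak Flux at position 1): ranking walks positions 1-2-3-4-5-6, expanding outward from the peak — single-peaked.
Type 6 (peak Model W at position 3): ranking walks positions 3-4-5-2-1-6, expanding outward from the peak — single-peaked.
Type 7 (peak Model W at position 3): ranking walks positions 3-4-2-5-1-6, expanding outward from the peak — single-peaked.
Every ranking is single-peaked on this axis.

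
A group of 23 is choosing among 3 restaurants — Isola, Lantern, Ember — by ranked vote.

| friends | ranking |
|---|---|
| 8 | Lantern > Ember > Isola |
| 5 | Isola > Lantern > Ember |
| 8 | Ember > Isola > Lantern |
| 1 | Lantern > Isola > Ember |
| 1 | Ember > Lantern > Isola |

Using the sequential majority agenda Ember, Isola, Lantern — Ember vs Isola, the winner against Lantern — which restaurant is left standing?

Round 1: Ember vs Isola — 17–6, Ember advances.
Round 2: Ember vs Lantern — 9–14, Lantern advances.
The agenda winner is Lantern.

Lantern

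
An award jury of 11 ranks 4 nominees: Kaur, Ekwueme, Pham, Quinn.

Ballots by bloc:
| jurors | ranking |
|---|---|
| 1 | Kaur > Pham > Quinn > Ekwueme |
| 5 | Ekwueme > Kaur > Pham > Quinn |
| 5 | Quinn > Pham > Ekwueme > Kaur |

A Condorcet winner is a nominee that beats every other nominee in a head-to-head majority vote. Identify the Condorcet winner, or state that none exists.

Pairwise majorities:
Kaur vs Ekwueme: Ekwueme, 10–1.
Kaur vs Pham: Kaur, 6–5.
Kaur vs Quinn: Kaur wins 6–5.
Ekwueme vs Pham: Pham, 6–5.
Ekwueme–Quinn: Quinn 6–5.
Pham–Quinn: Pham 6–5.
Every nominee loses at least once (Kaur loses to Ekwueme; Ekwueme loses to Pham; Pham loses to Kaur; Quinn loses to Kaur). The majority relation contains the cycle Kaur beats Pham beats Ekwueme beats Kaur, so there is no Condorcet winner.

none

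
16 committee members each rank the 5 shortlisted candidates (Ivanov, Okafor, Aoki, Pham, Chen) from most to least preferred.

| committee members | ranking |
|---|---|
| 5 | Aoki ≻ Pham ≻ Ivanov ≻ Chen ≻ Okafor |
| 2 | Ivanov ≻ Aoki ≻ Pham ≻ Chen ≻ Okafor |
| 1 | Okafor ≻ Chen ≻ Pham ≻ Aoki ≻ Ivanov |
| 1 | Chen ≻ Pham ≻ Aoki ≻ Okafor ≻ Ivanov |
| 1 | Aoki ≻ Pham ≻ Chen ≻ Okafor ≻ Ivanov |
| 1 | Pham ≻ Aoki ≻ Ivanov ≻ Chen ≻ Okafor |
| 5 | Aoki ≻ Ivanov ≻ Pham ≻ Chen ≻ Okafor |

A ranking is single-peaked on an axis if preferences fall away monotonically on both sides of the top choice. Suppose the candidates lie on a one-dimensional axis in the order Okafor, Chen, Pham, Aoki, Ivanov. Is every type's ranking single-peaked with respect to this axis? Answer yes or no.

yes

Axis positions: Okafor=1, Chen=2, Pham=3, Aoki=4, Ivanov=5.
Type 1 (peak Aoki at position 4): ranking walks positions 4-3-5-2-1, expanding outward from the peak — single-peaked.
Type 2 (peak Ivanov at position 5): ranking walks positions 5-4-3-2-1, expanding outward from the peak — single-peaked.
Type 3 (peak Okafor at position 1): ranking walks positions 1-2-3-4-5, expanding outward from the peak — single-peaked.
Type 4 (peak Chen at position 2): ranking walks positions 2-3-4-1-5, expanding outward from the peak — single-peaked.
Type 5 (peak Aoki at position 4): ranking walks positions 4-3-2-1-5, expanding outward from the peak — single-peaked.
Type 6 (peak Pham at position 3): ranking walks positions 3-4-5-2-1, expanding outward from the peak — single-peaked.
Type 7 (peak Aoki at position 4): ranking walks positions 4-5-3-2-1, expanding outward from the peak — single-peaked.
Every ranking is single-peaked on this axis.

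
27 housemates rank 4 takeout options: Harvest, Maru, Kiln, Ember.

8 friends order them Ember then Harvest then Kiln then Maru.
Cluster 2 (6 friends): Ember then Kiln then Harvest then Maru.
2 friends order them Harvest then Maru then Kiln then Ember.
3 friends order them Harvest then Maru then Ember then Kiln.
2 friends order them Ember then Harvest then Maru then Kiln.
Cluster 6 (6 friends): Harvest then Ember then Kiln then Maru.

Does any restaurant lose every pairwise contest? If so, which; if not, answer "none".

Maru

Head-to-head results (27 friends):
Harvest vs Maru: Harvest, 27–0.
Harvest vs Kiln: 21 to 6, Harvest.
Harvest–Ember: Ember 16–11.
Maru vs Kiln: Maru preferred on 2+3+2 = 7 ballots; Kiln wins 20–7.
Maru vs Ember: Ember, 22–5.
Kiln vs Ember: Ember, 25–2.
Only Maru has no wins; Maru is the Condorcet loser.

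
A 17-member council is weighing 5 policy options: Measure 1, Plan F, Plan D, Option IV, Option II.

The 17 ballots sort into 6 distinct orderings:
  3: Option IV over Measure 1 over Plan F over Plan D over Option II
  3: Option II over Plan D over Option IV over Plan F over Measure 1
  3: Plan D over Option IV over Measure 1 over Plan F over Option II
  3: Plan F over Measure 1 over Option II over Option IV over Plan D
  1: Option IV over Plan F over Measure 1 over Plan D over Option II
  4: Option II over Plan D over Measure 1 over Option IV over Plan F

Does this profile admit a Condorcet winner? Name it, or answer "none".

none

Head-to-head results (17 council members):
Measure 1 vs Plan F: Measure 1 preferred on 3+3+4 = 10 ballots; Measure 1 wins 10–7.
Measure 1 vs Plan D: Plan D, 10–7.
Measure 1 vs Option IV: 3+4 = 7 for Measure 1, 10 for Option IV — Option IV by 10–7.
Measure 1 vs Option II: Measure 1 preferred on 3+3+3+1 = 10 ballots; Measure 1 wins 10–7.
Plan F vs Plan D: 3+3+1 = 7 for Plan F, 10 for Plan D — Plan D by 10–7.
Plan F–Option IV: Option IV 14–3.
Plan F–Option II: Plan F 10–7.
Plan D vs Option IV: Plan D, 10–7.
Plan D vs Option II: Plan D preferred on 3+3+1 = 7 ballots; Option II wins 10–7.
Option IV vs Option II: Option II wins 10–7.
Every option loses at least once (Measure 1 loses to Plan D; Plan F loses to Measure 1; Plan D loses to Option II; Option IV loses to Plan D; Option II loses to Measure 1). The majority relation contains the cycle Measure 1 > Option II > Plan D > Measure 1, so there is no Condorcet winner.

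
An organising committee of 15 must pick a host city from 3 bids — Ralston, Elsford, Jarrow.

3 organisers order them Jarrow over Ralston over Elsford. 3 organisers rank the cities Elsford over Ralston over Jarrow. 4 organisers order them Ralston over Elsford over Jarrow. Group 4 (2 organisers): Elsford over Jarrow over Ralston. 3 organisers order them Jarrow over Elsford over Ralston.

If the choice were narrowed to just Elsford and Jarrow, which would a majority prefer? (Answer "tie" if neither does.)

Ballots ranking Elsford above Jarrow: 3 + 4 + 2 = 9.
Ballots ranking Jarrow above Elsford: 15 − 9 = 6.
Elsford wins the head-to-head 9–6.

Elsford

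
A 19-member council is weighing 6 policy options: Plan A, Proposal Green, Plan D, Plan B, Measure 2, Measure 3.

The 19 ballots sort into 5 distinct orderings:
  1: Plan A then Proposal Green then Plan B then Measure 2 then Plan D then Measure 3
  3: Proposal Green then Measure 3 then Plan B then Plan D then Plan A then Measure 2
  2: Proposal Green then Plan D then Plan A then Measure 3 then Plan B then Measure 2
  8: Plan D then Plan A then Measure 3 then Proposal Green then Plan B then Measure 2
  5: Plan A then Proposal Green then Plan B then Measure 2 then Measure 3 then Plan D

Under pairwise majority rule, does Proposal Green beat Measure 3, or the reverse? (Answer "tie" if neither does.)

Ballots ranking Proposal Green above Measure 3: 1 + 3 + 2 + 5 = 11.
Ballots ranking Measure 3 above Proposal Green: 19 − 11 = 8.
Proposal Green wins the head-to-head 11–8.

Proposal Green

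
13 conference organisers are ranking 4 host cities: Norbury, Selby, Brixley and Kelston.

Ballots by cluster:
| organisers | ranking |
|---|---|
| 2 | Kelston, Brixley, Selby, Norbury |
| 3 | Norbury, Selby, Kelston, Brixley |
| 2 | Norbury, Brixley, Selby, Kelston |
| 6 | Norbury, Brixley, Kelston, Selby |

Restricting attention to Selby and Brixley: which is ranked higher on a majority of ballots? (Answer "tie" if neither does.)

Ballots ranking Selby above Brixley: 3.
Ballots ranking Brixley above Selby: 13 − 3 = 10.
Brixley wins the head-to-head 10–3.

Brixley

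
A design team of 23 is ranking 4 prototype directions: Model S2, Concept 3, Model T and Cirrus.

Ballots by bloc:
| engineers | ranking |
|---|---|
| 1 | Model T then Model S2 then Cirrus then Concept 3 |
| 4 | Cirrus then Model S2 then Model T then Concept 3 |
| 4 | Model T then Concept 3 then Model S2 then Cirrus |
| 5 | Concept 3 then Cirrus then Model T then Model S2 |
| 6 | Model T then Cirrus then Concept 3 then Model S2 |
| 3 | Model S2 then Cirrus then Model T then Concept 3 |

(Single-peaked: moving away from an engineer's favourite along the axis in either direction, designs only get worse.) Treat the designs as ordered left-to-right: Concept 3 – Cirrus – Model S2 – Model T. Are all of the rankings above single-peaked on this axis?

Axis positions: Concept 3=1, Cirrus=2, Model S2=3, Model T=4.
Bloc 1 (peak Model T at position 4): ranking walks positions 4-3-2-1, expanding outward from the peak — single-peaked.
Bloc 2 (peak Cirrus at position 2): ranking walks positions 2-3-4-1, expanding outward from the peak — single-peaked.
Bloc 3: ranking walks positions 4-1-3-2; Concept 3 is ranked above Model S2 even though Model S2 lies between Concept 3 and the peak Model T on the axis — preferences dip and rise again. Not single-peaked.
Bloc 4: ranking walks positions 1-2-4-3; Model T is ranked above Model S2 even though Model S2 lies between Model T and the peak Concept 3 on the axis — preferences dip and rise again. Not single-peaked.
Bloc 5: ranking walks positions 4-2-1-3; Cirrus is ranked above Model S2 even though Model S2 lies between Cirrus and the peak Model T on the axis — preferences dip and rise again. Not single-peaked.
Bloc 6 (peak Model S2 at position 3): ranking walks positions 3-2-4-1, expanding outward from the peak — single-peaked.
Bloc 3 violates single-peakedness, so the profile is not single-peaked on this axis.

no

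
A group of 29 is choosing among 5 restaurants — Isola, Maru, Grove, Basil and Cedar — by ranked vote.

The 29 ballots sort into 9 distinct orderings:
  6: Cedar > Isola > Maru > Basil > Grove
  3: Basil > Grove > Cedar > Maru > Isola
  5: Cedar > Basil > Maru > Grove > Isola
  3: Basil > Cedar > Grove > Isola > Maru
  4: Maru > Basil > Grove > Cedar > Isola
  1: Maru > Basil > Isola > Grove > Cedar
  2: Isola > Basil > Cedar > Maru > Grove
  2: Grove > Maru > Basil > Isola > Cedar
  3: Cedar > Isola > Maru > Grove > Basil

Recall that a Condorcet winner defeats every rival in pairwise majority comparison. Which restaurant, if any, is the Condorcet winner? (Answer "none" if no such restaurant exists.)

none

Check each pair by majority over 29 ballots:
Isola vs Maru: Isola preferred on 6+3+2+3 = 14 ballots; Maru wins 15–14.
Isola vs Grove: 12 to 17, Grove.
Isola vs Basil: Isola is ranked higher on 6+2+3 = 11 ballots, Basil on 18. Basil wins 18–11.
Isola vs Cedar: Cedar, 24–5.
Maru vs Grove: 6+5+4+1+2+3 = 21 for Maru, 8 for Grove — Maru by 21–8.
Maru–Basil: Maru 16–13.
Maru–Cedar: Cedar 22–7.
Grove vs Basil: Basil wins 24–5.
Grove vs Cedar: Cedar, 19–10.
Basil vs Cedar: 15 to 14, Basil.
Each restaurant drops at least one matchup (Isola loses to Maru; Maru loses to Cedar; Grove loses to Maru; Basil loses to Maru; Cedar loses to Basil); the cycle Maru → Basil → Cedar → Maru rules out a Condorcet winner.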